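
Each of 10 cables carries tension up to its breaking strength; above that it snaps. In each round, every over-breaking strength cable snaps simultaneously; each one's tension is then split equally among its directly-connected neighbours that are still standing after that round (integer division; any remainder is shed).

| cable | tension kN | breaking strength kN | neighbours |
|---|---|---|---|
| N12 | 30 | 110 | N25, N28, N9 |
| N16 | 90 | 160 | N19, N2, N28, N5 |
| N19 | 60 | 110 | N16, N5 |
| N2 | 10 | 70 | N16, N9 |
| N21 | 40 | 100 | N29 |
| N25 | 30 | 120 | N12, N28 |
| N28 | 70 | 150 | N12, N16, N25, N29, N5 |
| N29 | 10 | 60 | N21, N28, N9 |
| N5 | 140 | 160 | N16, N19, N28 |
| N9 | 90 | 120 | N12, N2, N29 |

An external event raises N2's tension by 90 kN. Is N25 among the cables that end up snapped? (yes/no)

Round 1 — N2 at 100 > 70. N2 snaps.
  N2 sheds 100 kN to N16, N9: 50 each.
    N16: 90+50 = 140 ≤ 160
    N9: 90+50 = 140 > 120
Round 2 — N9 snaps.
  N9 sheds 140 kN to N12, N29: 70 each.
    N12: 30+70 = 100 ≤ 110
    N29: 10+70 = 80 > 60
Round 3 — N29 snaps.
  N29 sheds 80 kN to N21, N28: 40 each.
    N21: 40+40 = 80 ≤ 100
    N28: 70+40 = 110 ≤ 150
No further breaks.

no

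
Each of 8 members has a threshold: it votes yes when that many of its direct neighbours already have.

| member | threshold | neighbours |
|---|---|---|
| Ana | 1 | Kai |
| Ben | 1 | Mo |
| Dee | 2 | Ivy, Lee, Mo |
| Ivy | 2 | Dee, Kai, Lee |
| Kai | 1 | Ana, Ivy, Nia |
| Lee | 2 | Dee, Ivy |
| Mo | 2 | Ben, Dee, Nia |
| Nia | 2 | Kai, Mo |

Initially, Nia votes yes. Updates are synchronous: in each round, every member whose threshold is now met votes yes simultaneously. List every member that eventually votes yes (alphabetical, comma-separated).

Round 1 — Nia votes yes (initial).
Round 2 — checking thresholds:
  Kai: 1 of 3 neighbours ≥ 1, votes yes.
  Mo: 1 of 3 neighbours < 2, not yet.
Round 3 — checking thresholds:
  Ana: 1 of 1 neighbours ≥ 1, votes yes.
  Ivy: 1 of 3 neighbours < 2, not yet.
  Mo: 1 of 3 neighbours < 2, not yet.
Round 4 — no new yes votes; cascade stops.

Ana, Kai, Nia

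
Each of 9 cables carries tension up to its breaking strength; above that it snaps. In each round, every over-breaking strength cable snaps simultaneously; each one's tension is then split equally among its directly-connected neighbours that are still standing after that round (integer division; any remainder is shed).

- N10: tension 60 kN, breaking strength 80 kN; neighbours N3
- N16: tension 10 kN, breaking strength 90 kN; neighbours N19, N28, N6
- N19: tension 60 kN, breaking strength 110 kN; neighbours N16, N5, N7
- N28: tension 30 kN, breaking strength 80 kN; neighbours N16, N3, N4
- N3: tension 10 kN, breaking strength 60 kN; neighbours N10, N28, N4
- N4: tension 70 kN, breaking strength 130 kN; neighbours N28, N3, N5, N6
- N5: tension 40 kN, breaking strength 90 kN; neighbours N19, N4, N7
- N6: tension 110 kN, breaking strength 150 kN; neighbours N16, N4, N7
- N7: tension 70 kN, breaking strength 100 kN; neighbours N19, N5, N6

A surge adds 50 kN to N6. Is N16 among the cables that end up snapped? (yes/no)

Round 1 — N6 at 160 > 150. N6 snaps.
  N6 sheds 160 kN to N16, N4, N7: 53 each (1 lost).
    N16: 10+53 = 63 ≤ 90
    N4: 70+53 = 123 ≤ 130
    N7: 70+53 = 123 > 100
Round 2 — N7 snaps.
  N7 sheds 123 kN to N19, N5: 61 each (1 lost).
    N19: 60+61 = 121 > 110
    N5: 40+61 = 101 > 90
Round 3 — N19, N5 snap.
  N19 sheds 121 kN to N16: 121 each.
    N16: 63+121 = 184 > 90
  N5 sheds 101 kN to N4: 101 each.
    N4: 123+101 = 224 > 130
Round 4 — N16, N4 snap.
  N16 sheds 184 kN to N28: 184 each.
    N28: 30+184 = 214 > 80
  N4 sheds 224 kN to N28, N3: 112 each.
    N28: 214+112 = 326 > 80
    N3: 10+112 = 122 > 60
Round 5 — N28, N3 snap.
  N28 sheds 326 kN: no online neighbours, lost.
  N3 sheds 122 kN to N10: 122 each.
    N10: 60+122 = 182 > 80
Round 6 — N10 snaps.
  N10 sheds 182 kN: no online neighbours, lost.
No further breaks.

yes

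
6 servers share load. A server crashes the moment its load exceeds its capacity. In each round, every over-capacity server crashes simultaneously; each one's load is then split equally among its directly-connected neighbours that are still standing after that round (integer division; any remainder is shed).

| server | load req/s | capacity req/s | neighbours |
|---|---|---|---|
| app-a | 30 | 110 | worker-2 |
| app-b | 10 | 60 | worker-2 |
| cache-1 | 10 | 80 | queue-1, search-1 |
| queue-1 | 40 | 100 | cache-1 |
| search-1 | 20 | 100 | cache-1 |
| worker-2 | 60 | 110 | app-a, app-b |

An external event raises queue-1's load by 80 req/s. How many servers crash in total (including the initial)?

Round 1 — queue-1 at 120 > 100. queue-1 crashes.
  queue-1 sheds 120 req/s to cache-1: 120 each.
    cache-1: 10+120 = 130 > 80
Round 2 — cache-1 crashes.
  cache-1 sheds 130 req/s to search-1: 130 each.
    search-1: 20+130 = 150 > 100
Round 3 — search-1 crashes.
  search-1 sheds 150 req/s: no online neighbours, lost.
No further crashes.

3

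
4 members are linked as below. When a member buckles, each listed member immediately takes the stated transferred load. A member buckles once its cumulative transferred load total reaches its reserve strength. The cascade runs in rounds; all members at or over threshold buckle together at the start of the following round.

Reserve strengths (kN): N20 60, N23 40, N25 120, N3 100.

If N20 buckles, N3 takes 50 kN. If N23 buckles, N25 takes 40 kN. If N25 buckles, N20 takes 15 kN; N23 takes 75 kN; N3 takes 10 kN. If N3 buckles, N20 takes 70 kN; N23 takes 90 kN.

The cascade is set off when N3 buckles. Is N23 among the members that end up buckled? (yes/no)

Round 1 — N3 buckles (initial).
  N20: +70 → 70 ≥ 60
  N23: +90 → 90 ≥ 40
Round 2 — N20, N23 buckle.
  N25: +40 → 40 < 120
No further bucklings.

yes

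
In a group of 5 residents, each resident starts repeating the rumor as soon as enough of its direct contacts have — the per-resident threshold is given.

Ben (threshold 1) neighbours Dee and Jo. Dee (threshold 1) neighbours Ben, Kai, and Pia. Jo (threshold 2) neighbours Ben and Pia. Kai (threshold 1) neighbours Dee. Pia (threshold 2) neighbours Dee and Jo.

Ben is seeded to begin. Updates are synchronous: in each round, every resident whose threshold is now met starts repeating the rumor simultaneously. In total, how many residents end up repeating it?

3

Round 1 — Ben starts repeating the rumor (initial).
Round 2 — checking thresholds:
  Dee: 1 of 3 neighbours ≥ 1, starts repeating the rumor.
  Jo: 1 of 2 neighbours < 2, not yet.
Round 3 — checking thresholds:
  Jo: 1 of 2 neighbours < 2, not yet.
  Kai: 1 of 1 neighbours ≥ 1, starts repeating the rumor.
  Pia: 1 of 2 neighbours < 2, not yet.
Round 4 — no new spreads; cascade stops.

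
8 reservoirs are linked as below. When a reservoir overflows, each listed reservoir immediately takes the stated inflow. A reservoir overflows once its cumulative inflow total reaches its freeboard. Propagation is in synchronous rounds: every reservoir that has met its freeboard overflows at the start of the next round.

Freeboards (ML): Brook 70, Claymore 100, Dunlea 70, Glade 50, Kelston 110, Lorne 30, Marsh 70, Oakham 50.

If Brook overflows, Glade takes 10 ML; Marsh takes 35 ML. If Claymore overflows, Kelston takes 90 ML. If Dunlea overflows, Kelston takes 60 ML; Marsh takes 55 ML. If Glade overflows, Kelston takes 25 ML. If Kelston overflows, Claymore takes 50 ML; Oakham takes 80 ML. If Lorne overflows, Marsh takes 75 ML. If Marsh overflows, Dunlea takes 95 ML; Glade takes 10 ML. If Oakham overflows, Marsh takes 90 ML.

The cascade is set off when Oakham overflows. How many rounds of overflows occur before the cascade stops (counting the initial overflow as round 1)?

Round 1 — Oakham overflows (initial).
  Marsh: +90 → 90 ≥ 70
Round 2 — Marsh overflows.
  Dunlea: +95 → 95 ≥ 70
  Glade: +10 → 10 < 50
Round 3 — Dunlea overflows.
  Kelston: +60 → 60 < 110
No further overflows.

3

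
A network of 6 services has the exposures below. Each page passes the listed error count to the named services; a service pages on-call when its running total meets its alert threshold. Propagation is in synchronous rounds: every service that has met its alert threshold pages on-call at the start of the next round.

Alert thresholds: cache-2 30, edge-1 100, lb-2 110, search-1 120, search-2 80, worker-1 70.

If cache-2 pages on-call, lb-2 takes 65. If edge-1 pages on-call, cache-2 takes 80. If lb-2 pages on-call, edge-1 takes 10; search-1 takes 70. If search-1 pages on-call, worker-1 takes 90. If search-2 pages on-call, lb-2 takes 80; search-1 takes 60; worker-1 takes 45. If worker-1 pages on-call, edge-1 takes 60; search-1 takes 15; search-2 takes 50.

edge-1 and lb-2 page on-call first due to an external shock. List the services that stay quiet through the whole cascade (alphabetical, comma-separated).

search-1, search-2, worker-1

Round 1 — edge-1, lb-2 page on-call (initial).
  cache-2: +80 → 80 ≥ 30
  search-1: +70 → 70 < 120
Round 2 — cache-2 pages on-call.
No further pages.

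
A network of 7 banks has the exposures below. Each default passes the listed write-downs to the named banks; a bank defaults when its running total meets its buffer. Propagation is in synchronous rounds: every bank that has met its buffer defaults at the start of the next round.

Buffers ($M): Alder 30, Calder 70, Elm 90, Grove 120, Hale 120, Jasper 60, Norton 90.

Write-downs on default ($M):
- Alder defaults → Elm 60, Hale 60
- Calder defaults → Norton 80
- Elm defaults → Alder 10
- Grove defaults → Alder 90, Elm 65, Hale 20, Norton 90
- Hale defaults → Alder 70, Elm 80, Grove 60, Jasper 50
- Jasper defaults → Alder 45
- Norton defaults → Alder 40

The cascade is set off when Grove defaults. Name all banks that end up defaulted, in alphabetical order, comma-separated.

Alder, Elm, Grove, Norton

Round 1 — Grove defaults (initial).
  Alder: +90 → 90 ≥ 30
  Elm: +65 → 65 < 90
  Hale: +20 → 20 < 120
  Norton: +90 → 90 ≥ 90
Round 2 — Alder, Norton default.
  Elm: +60 → 125 ≥ 90
  Hale: +60 → 80 < 120
Round 3 — Elm defaults.
No further defaults.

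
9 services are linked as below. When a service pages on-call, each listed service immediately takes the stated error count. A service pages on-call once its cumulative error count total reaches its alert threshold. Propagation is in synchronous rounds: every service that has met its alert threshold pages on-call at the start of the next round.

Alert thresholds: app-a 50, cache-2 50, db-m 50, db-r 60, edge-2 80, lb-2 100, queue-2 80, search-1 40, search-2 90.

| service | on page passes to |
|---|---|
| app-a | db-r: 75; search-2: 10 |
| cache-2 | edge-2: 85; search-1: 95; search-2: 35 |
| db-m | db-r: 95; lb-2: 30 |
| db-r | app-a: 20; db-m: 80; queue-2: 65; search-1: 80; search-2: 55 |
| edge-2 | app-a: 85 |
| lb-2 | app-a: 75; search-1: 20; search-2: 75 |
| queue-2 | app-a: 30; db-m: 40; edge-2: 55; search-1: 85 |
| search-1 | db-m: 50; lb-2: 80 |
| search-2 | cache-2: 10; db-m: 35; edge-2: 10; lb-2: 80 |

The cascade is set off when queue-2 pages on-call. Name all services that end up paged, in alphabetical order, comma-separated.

app-a, db-m, db-r, lb-2, queue-2, search-1, search-2

Round 1 — queue-2 pages on-call (initial).
  app-a: +30 → 30 < 50
  db-m: +40 → 40 < 50
  edge-2: +55 → 55 < 80
  search-1: +85 → 85 ≥ 40
Round 2 — search-1 pages on-call.
  db-m: +50 → 90 ≥ 50
  lb-2: +80 → 80 < 100
Round 3 — db-m pages on-call.
  db-r: +95 → 95 ≥ 60
  lb-2: +30 → 110 ≥ 100
Round 4 — db-r, lb-2 page on-call.
  app-a: +20+75 → 125 ≥ 50
  search-2: +55+75 → 130 ≥ 90
Round 5 — app-a, search-2 page on-call.
  cache-2: +10 → 10 < 50
  edge-2: +10 → 65 < 80
No further pages.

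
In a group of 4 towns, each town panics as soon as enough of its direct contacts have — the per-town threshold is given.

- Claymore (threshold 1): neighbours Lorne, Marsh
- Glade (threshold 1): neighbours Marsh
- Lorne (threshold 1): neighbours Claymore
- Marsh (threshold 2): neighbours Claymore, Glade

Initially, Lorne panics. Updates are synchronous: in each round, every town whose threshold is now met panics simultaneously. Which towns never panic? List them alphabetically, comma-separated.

Glade, Marsh

Round 1 — Lorne panics (initial).
Round 2 — checking thresholds:
  Claymore: 1 of 2 neighbours ≥ 1, panics.
Round 3 — no new panics; cascade stops.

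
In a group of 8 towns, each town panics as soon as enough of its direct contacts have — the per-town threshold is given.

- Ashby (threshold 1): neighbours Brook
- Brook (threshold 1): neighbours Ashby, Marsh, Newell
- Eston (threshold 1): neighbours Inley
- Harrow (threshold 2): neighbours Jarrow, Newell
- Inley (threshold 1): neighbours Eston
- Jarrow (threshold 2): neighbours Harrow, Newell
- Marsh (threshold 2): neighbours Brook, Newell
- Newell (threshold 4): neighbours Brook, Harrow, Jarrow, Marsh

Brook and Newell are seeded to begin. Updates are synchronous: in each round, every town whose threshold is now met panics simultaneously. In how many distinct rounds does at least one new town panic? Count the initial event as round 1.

Round 1 — Brook, Newell panic (initial).
Round 2 — checking thresholds:
  Ashby: 1 of 1 neighbours ≥ 1, panics.
  Harrow: 1 of 2 neighbours < 2, not yet.
  Jarrow: 1 of 2 neighbours < 2, not yet.
  Marsh: 2 of 2 neighbours ≥ 2, panics.
Round 3 — no new panics; cascade stops.

2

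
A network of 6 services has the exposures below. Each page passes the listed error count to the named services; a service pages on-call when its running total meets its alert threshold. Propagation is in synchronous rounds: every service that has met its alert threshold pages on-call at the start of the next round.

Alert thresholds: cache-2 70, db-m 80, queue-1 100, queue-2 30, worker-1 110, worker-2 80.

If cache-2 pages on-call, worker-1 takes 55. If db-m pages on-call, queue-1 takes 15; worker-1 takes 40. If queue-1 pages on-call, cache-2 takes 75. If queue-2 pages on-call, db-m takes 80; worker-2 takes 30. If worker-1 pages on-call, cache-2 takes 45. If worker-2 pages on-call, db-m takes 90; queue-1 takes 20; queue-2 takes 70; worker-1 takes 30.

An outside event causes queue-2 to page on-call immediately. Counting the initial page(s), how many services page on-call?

Round 1 — queue-2 pages on-call (initial).
  db-m: +80 → 80 ≥ 80
  worker-2: +30 → 30 < 80
Round 2 — db-m pages on-call.
  queue-1: +15 → 15 < 100
  worker-1: +40 → 40 < 110
No further pages.

2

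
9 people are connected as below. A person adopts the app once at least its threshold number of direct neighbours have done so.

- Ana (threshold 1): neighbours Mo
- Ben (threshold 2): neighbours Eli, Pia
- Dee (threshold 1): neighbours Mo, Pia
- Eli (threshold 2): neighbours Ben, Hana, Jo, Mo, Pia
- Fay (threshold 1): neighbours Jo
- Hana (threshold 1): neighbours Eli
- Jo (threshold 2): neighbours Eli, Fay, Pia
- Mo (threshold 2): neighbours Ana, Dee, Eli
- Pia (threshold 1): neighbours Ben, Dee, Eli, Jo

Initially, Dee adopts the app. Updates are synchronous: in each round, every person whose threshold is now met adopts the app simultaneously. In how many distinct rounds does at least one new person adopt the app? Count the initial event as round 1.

Round 1 — Dee adopts the app (initial).
Round 2 — checking thresholds:
  Mo: 1 of 3 neighbours < 2, not yet.
  Pia: 1 of 4 neighbours ≥ 1, adopts the app.
Round 3 — no new adoptions; cascade stops.

2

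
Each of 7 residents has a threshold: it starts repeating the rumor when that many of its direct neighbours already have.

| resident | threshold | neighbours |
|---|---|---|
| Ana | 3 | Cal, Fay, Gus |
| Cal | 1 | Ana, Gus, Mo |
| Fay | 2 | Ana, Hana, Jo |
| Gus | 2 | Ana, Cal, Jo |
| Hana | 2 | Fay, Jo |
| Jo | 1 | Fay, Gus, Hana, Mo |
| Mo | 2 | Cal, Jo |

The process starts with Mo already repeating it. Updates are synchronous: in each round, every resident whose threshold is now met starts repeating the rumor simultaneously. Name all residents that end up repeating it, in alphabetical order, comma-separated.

Round 1 — Mo starts repeating the rumor (initial).
Round 2 — checking thresholds:
  Cal: 1 of 3 neighbours ≥ 1, starts repeating the rumor.
  Jo: 1 of 4 neighbours ≥ 1, starts repeating the rumor.
Round 3 — checking thresholds:
  Ana: 1 of 3 neighbours < 3, not yet.
  Fay: 1 of 3 neighbours < 2, not yet.
  Gus: 2 of 3 neighbours ≥ 2, starts repeating the rumor.
  Hana: 1 of 2 neighbours < 2, not yet.
Round 4 — no new spreads; cascade stops.

Cal, Gus, Jo, Mo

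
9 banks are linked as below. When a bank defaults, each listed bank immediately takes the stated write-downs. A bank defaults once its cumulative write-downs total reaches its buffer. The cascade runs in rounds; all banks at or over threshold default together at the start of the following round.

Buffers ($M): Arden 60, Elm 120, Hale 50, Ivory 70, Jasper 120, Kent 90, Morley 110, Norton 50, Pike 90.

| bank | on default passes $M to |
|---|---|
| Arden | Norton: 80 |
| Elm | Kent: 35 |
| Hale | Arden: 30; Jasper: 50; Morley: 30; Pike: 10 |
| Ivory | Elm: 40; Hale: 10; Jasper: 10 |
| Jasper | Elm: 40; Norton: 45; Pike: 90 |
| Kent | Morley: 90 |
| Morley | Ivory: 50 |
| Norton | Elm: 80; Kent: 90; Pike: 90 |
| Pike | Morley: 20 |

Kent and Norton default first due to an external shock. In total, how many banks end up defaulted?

Round 1 — Kent, Norton default (initial).
  Elm: +80 → 80 < 120
  Morley: +90 → 90 < 110
  Pike: +90 → 90 ≥ 90
Round 2 — Pike defaults.
  Morley: +20 → 110 ≥ 110
Round 3 — Morley defaults.
  Ivory: +50 → 50 < 70
No further defaults.

4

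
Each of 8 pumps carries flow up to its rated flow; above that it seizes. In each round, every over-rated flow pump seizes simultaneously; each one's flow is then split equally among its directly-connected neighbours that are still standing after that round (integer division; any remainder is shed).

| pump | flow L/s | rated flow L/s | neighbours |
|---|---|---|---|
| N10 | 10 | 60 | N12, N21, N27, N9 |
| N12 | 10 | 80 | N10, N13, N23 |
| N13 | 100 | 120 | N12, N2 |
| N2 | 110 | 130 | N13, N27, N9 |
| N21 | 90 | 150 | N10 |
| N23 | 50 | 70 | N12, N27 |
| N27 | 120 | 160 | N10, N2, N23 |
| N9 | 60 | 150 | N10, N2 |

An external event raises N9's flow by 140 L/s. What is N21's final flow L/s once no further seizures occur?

Round 1 — N9 at 200 > 150. N9 seizes.
  N9 sheds 200 L/s to N10, N2: 100 each.
    N10: 10+100 = 110 > 60
    N2: 110+100 = 210 > 130
Round 2 — N10, N2 seize.
  N10 sheds 110 L/s to N12, N21, N27: 36 each (2 lost).
    N12: 10+36 = 46 ≤ 80
    N21: 90+36 = 126 ≤ 150
    N27: 120+36 = 156 ≤ 160
  N2 sheds 210 L/s to N13, N27: 105 each.
    N13: 100+105 = 205 > 120
    N27: 156+105 = 261 > 160
Round 3 — N13, N27 seize.
  N13 sheds 205 L/s to N12: 205 each.
    N12: 46+205 = 251 > 80
  N27 sheds 261 L/s to N23: 261 each.
    N23: 50+261 = 311 > 70
Round 4 — N12, N23 seize.
  N12 sheds 251 L/s: no online neighbours, lost.
  N23 sheds 311 L/s: no online neighbours, lost.
No further seizures.

126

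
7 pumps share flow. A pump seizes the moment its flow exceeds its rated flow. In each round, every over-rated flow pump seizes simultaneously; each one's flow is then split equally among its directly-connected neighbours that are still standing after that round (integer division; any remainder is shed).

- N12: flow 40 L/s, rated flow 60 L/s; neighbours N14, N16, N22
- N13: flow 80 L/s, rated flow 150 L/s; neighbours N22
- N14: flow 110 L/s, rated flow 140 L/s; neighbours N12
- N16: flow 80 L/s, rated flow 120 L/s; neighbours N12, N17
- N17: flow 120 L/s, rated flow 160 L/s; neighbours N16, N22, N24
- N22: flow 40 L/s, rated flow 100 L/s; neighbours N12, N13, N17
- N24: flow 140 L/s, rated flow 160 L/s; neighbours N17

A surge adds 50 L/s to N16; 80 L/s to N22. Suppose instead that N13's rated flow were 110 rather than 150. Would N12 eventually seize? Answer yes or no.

With N13's rated flow at 110:
Round 1 — N16 at 130 > 120; N22 at 120 > 100. N16, N22 seize.
  N16 sheds 130 L/s to N12, N17: 65 each.
    N12: 40+65 = 105 > 60
    N17: 120+65 = 185 > 160
  N22 sheds 120 L/s to N12, N13, N17: 40 each.
    N12: 105+40 = 145 > 60
    N13: 80+40 = 120 > 110
    N17: 185+40 = 225 > 160
Round 2 — N12, N13, N17 seize.
  N12 sheds 145 L/s to N14: 145 each.
    N14: 110+145 = 255 > 140
  N13 sheds 120 L/s: no online neighbours, lost.
  N17 sheds 225 L/s to N24: 225 each.
    N24: 140+225 = 365 > 160
Round 3 — N14, N24 seize.
  N14 sheds 255 L/s: no online neighbours, lost.
  N24 sheds 365 L/s: no online neighbours, lost.
No further seizures.

yes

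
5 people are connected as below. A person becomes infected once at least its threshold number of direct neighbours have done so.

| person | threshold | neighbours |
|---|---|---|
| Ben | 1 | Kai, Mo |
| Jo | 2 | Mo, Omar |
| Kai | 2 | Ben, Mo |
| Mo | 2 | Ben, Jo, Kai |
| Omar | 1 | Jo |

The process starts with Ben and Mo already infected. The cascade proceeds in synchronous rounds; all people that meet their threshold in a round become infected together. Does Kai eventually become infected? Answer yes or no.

Round 1 — Ben, Mo become infected (initial).
Round 2 — checking thresholds:
  Jo: 1 of 2 neighbours < 2, holds.
  Kai: 2 of 2 neighbours ≥ 2, becomes infected.
Round 3 — no new infections; cascade stops.

yes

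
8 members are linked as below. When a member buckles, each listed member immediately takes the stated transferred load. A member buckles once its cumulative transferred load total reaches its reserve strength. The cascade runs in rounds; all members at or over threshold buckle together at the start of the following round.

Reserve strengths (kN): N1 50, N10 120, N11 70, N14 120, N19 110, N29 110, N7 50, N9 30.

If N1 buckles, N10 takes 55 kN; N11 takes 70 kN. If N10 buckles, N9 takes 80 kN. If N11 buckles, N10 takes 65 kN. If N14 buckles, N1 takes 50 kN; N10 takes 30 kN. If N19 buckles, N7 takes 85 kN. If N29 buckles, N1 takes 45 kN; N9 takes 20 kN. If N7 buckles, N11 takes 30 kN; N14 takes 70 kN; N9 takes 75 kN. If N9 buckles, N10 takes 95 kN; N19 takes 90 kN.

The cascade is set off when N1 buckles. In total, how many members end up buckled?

Round 1 — N1 buckles (initial).
  N10: +55 → 55 < 120
  N11: +70 → 70 ≥ 70
Round 2 — N11 buckles.
  N10: +65 → 120 ≥ 120
Round 3 — N10 buckles.
  N9: +80 → 80 ≥ 30
Round 4 — N9 buckles.
  N19: +90 → 90 < 110
No further bucklings.

4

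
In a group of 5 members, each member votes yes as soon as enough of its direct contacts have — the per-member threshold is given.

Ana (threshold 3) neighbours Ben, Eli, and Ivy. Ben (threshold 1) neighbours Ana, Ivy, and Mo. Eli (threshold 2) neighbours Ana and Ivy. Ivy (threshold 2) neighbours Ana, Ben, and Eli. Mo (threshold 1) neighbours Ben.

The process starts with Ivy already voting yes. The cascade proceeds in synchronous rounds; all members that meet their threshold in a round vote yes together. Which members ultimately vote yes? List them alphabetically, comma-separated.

Round 1 — Ivy votes yes (initial).
Round 2 — checking thresholds:
  Ana: 1 of 3 neighbours < 3, holds.
  Ben: 1 of 3 neighbours ≥ 1, votes yes.
  Eli: 1 of 2 neighbours < 2, holds.
Round 3 — checking thresholds:
  Ana: 2 of 3 neighbours < 3, holds.
  Eli: 1 of 2 neighbours < 2, holds.
  Mo: 1 of 1 neighbours ≥ 1, votes yes.
Round 4 — no new yes votes; cascade stops.

Ben, Ivy, Mo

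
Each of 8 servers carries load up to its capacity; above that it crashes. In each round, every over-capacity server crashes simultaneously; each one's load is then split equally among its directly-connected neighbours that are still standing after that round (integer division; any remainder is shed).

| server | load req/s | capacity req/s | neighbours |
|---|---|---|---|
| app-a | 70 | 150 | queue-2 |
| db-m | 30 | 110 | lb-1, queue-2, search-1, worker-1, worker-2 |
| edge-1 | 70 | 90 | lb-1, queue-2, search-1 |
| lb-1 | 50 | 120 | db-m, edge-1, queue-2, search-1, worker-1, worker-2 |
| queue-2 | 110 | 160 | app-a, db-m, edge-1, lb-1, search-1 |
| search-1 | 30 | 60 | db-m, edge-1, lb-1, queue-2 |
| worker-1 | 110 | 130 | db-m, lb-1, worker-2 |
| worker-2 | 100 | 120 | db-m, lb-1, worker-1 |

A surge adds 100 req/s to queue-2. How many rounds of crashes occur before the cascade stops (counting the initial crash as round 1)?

Round 1 — queue-2 at 210 > 160. queue-2 crashes.
  queue-2 sheds 210 req/s to app-a, db-m, edge-1, lb-1, search-1: 42 each.
    app-a: 70+42 = 112 ≤ 150
    db-m: 30+42 = 72 ≤ 110
    edge-1: 70+42 = 112 > 90
    lb-1: 50+42 = 92 ≤ 120
    search-1: 30+42 = 72 > 60
Round 2 — edge-1, search-1 crash.
  edge-1 sheds 112 req/s to lb-1: 112 each.
    lb-1: 92+112 = 204 > 120
  search-1 sheds 72 req/s to db-m, lb-1: 36 each.
    db-m: 72+36 = 108 ≤ 110
    lb-1: 204+36 = 240 > 120
Round 3 — lb-1 crashes.
  lb-1 sheds 240 req/s to db-m, worker-1, worker-2: 80 each.
    db-m: 108+80 = 188 > 110
    worker-1: 110+80 = 190 > 130
    worker-2: 100+80 = 180 > 120
Round 4 — db-m, worker-1, worker-2 crash.
  db-m sheds 188 req/s: no online neighbours, lost.
  worker-1 sheds 190 req/s: no online neighbours, lost.
  worker-2 sheds 180 req/s: no online neighbours, lost.
No further crashes.

4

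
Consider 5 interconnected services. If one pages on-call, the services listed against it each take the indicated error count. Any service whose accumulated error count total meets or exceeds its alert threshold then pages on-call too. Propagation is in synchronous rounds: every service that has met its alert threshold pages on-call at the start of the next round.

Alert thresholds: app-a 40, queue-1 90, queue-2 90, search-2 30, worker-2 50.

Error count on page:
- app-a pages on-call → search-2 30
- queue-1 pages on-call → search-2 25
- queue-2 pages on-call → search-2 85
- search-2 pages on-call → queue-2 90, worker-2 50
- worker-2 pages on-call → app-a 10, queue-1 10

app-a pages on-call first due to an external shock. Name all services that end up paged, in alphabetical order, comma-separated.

app-a, queue-2, search-2, worker-2

Round 1 — app-a pages on-call (initial).
  search-2: +30 → 30 ≥ 30
Round 2 — search-2 pages on-call.
  queue-2: +90 → 90 ≥ 90
  worker-2: +50 → 50 ≥ 50
Round 3 — queue-2, worker-2 page on-call.
  queue-1: +10 → 10 < 90
No further pages.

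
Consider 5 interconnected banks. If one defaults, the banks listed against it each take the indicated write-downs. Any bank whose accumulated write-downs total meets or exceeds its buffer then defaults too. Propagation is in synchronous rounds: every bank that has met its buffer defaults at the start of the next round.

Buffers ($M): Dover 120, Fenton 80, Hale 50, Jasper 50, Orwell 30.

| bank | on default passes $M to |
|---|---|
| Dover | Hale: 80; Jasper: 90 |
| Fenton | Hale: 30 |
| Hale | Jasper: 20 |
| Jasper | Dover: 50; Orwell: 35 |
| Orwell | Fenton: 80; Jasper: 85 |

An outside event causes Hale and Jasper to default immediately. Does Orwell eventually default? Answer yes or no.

Round 1 — Hale, Jasper default (initial).
  Dover: +50 → 50 < 120
  Orwell: +35 → 35 ≥ 30
Round 2 — Orwell defaults.
  Fenton: +80 → 80 ≥ 80
Round 3 — Fenton defaults.
No further defaults.

yes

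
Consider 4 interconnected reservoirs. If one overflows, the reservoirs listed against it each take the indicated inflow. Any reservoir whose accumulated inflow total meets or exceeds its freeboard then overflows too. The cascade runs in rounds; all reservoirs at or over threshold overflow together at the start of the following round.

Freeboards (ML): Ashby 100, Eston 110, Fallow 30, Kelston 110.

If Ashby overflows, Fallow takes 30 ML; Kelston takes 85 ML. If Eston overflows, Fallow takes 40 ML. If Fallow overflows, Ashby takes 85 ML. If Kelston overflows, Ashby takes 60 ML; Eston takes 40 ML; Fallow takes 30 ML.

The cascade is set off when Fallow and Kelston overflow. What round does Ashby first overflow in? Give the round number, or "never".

2

Round 1 — Fallow, Kelston overflow (initial).
  Ashby: +85+60 → 145 ≥ 100
  Eston: +40 → 40 < 110
Round 2 — Ashby overflows.
No further overflows.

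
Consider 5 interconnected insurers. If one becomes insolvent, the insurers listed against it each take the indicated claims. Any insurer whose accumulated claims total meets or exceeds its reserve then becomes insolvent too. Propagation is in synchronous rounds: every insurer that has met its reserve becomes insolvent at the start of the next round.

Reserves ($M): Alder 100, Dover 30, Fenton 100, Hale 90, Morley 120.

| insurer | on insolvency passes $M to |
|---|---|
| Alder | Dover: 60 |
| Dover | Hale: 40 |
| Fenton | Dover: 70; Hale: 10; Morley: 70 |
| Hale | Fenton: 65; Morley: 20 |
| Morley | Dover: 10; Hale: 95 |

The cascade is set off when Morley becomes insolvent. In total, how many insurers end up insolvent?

Round 1 — Morley becomes insolvent (initial).
  Dover: +10 → 10 < 30
  Hale: +95 → 95 ≥ 90
Round 2 — Hale becomes insolvent.
  Fenton: +65 → 65 < 100
No further insolvencies.

2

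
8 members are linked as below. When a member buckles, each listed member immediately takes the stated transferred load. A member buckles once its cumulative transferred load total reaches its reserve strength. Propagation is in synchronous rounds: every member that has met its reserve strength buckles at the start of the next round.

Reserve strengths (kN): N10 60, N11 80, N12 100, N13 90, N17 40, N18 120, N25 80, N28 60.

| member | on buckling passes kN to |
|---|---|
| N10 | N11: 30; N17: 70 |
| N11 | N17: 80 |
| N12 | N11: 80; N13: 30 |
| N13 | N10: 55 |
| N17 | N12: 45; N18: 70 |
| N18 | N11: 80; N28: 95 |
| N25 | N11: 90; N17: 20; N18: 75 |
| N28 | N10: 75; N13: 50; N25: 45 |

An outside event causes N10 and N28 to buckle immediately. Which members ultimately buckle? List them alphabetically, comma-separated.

Round 1 — N10, N28 buckle (initial).
  N11: +30 → 30 < 80
  N13: +50 → 50 < 90
  N17: +70 → 70 ≥ 40
  N25: +45 → 45 < 80
Round 2 — N17 buckles.
  N12: +45 → 45 < 100
  N18: +70 → 70 < 120
No further bucklings.

N10, N17, N28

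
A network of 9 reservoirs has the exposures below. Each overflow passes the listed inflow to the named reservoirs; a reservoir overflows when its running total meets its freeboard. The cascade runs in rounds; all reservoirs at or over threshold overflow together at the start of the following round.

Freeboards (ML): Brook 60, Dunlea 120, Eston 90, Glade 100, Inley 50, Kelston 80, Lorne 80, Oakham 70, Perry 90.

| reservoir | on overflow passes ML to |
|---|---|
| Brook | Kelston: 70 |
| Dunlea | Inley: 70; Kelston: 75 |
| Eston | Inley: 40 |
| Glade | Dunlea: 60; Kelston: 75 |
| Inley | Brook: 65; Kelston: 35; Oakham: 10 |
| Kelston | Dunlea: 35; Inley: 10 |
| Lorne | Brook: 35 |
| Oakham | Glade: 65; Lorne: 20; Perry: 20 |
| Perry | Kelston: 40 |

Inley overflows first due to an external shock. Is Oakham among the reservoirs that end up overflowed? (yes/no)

Round 1 — Inley overflows (initial).
  Brook: +65 → 65 ≥ 60
  Kelston: +35 → 35 < 80
  Oakham: +10 → 10 < 70
Round 2 — Brook overflows.
  Kelston: +70 → 105 ≥ 80
Round 3 — Kelston overflows.
  Dunlea: +35 → 35 < 120
No further overflows.

no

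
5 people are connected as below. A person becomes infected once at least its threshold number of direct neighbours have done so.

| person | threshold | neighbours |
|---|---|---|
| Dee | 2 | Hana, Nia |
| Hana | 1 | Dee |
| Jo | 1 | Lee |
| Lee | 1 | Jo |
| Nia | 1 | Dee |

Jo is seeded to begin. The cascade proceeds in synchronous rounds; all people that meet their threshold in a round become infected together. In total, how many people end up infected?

Round 1 — Jo becomes infected (initial).
Round 2 — checking thresholds:
  Lee: 1 of 1 neighbours ≥ 1, becomes infected.
Round 3 — no new infections; cascade stops.

2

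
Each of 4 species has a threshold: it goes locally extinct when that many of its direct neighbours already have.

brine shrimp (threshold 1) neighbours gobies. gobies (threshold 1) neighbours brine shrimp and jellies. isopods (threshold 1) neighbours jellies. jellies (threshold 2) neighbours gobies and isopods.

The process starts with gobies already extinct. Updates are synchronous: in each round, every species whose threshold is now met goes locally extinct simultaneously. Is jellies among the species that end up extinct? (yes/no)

no

Round 1 — gobies goes locally extinct (initial).
Round 2 — checking thresholds:
  brine shrimp: 1 of 1 neighbours ≥ 1, goes locally extinct.
  jellies: 1 of 2 neighbours < 2, below threshold.
Round 3 — no new extinctions; cascade stops.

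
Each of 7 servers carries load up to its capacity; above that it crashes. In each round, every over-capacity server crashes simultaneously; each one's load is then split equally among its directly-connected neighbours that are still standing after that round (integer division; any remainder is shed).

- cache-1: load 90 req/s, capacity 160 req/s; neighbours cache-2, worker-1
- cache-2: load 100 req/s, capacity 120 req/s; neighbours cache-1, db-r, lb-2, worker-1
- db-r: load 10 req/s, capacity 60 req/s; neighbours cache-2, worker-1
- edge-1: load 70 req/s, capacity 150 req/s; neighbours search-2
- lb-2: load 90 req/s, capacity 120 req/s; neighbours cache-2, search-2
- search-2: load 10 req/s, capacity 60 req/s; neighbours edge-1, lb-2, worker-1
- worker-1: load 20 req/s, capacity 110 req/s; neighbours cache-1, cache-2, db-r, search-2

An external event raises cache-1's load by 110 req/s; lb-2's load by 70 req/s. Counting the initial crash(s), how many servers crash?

Round 1 — cache-1 at 200 > 160; lb-2 at 160 > 120. cache-1, lb-2 crash.
  cache-1 sheds 200 req/s to cache-2, worker-1: 100 each.
    cache-2: 100+100 = 200 > 120
    worker-1: 20+100 = 120 > 110
  lb-2 sheds 160 req/s to cache-2, search-2: 80 each.
    cache-2: 200+80 = 280 > 120
    search-2: 10+80 = 90 > 60
Round 2 — cache-2, search-2, worker-1 crash.
  cache-2 sheds 280 req/s to db-r: 280 each.
    db-r: 10+280 = 290 > 60
  search-2 sheds 90 req/s to edge-1: 90 each.
    edge-1: 70+90 = 160 > 150
  worker-1 sheds 120 req/s to db-r: 120 each.
    db-r: 290+120 = 410 > 60
Round 3 — db-r, edge-1 crash.
  db-r sheds 410 req/s: no online neighbours, lost.
  edge-1 sheds 160 req/s: no online neighbours, lost.
No further crashes.

7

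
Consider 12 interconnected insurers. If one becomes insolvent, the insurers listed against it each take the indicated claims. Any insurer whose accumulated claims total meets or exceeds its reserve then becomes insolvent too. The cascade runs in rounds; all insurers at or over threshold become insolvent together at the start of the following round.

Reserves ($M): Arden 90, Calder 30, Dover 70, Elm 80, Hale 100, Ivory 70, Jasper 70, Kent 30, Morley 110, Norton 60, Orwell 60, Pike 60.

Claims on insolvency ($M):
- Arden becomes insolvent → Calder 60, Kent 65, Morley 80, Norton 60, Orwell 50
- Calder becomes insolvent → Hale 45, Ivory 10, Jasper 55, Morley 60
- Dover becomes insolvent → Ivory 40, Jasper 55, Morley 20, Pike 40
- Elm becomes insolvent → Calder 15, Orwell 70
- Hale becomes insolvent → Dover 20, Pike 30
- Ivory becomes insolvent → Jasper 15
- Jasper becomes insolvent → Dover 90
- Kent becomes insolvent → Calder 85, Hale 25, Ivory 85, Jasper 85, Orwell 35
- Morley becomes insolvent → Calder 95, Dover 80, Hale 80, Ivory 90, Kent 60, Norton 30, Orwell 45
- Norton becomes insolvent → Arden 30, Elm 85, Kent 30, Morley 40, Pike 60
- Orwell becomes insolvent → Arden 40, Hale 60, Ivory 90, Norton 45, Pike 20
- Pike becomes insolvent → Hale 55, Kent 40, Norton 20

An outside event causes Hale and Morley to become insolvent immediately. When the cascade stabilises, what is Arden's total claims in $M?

70

Round 1 — Hale, Morley become insolvent (initial).
  Calder: +95 → 95 ≥ 30
  Dover: +20+80 → 100 ≥ 70
  Ivory: +90 → 90 ≥ 70
  Kent: +60 → 60 ≥ 30
  Norton: +30 → 30 < 60
  Orwell: +45 → 45 < 60
  Pike: +30 → 30 < 60
Round 2 — Calder, Dover, Ivory, Kent become insolvent.
  Jasper: +55+55+15+85 → 210 ≥ 70
  Orwell: +35 → 80 ≥ 60
  Pike: +40 → 70 ≥ 60
Round 3 — Jasper, Orwell, Pike become insolvent.
  Arden: +40 → 40 < 90
  Norton: +45+20 → 95 ≥ 60
Round 4 — Norton becomes insolvent.
  Arden: +30 → 70 < 90
  Elm: +85 → 85 ≥ 80
Round 5 — Elm becomes insolvent.
No further insolvencies.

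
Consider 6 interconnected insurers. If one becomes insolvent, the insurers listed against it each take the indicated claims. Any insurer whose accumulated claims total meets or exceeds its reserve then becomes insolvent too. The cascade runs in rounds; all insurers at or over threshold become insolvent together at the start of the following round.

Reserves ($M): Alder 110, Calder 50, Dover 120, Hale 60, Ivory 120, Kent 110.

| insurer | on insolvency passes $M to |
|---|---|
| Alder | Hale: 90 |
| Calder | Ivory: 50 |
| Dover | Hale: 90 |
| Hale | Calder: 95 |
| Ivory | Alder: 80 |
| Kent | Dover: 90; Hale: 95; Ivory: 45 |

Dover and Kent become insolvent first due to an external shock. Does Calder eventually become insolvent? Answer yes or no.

yes

Round 1 — Dover, Kent become insolvent (initial).
  Hale: +90+95 → 185 ≥ 60
  Ivory: +45 → 45 < 120
Round 2 — Hale becomes insolvent.
  Calder: +95 → 95 ≥ 50
Round 3 — Calder becomes insolvent.
  Ivory: +50 → 95 < 120
No further insolvencies.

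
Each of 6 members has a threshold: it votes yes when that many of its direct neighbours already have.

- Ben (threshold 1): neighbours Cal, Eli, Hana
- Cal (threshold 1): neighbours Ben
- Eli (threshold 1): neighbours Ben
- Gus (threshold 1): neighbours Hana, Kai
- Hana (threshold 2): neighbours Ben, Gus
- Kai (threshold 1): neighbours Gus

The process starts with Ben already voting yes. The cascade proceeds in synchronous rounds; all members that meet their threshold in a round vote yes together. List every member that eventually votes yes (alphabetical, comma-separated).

Ben, Cal, Eli

Round 1 — Ben votes yes (initial).
Round 2 — checking thresholds:
  Cal: 1 of 1 neighbours ≥ 1, votes yes.
  Eli: 1 of 1 neighbours ≥ 1, votes yes.
  Hana: 1 of 2 neighbours < 2, not yet.
Round 3 — no new yes votes; cascade stops.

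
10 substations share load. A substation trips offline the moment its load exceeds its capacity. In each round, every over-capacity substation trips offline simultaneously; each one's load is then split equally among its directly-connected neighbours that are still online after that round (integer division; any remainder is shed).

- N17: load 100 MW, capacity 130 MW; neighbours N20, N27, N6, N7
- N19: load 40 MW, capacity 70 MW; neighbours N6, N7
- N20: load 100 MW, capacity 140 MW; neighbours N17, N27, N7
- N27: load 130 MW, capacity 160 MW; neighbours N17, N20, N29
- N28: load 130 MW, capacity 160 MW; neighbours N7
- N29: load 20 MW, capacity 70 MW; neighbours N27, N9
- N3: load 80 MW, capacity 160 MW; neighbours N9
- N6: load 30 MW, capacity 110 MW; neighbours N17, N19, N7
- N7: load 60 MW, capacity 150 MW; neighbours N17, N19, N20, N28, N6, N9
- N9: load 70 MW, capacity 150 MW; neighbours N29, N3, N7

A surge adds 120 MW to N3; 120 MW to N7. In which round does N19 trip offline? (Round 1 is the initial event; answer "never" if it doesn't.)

7

Round 1 — N3 at 200 > 160; N7 at 180 > 150. N3, N7 trip offline.
  N3 sheds 200 MW to N9: 200 each.
    N9: 70+200 = 270 > 150
  N7 sheds 180 MW to N17, N19, N20, N28, N6, N9: 30 each.
    N17: 100+30 = 130 ≤ 130
    N19: 40+30 = 70 ≤ 70
    N20: 100+30 = 130 ≤ 140
    N28: 130+30 = 160 ≤ 160
    N6: 30+30 = 60 ≤ 110
    N9: 270+30 = 300 > 150
Round 2 — N9 trips offline.
  N9 sheds 300 MW to N29: 300 each.
    N29: 20+300 = 320 > 70
Round 3 — N29 trips offline.
  N29 sheds 320 MW to N27: 320 each.
    N27: 130+320 = 450 > 160
Round 4 — N27 trips offline.
  N27 sheds 450 MW to N17, N20: 225 each.
    N17: 130+225 = 355 > 130
    N20: 130+225 = 355 > 140
Round 5 — N17, N20 trip offline.
  N17 sheds 355 MW to N6: 355 each.
    N6: 60+355 = 415 > 110
  N20 sheds 355 MW: no online neighbours, lost.
Round 6 — N6 trips offline.
  N6 sheds 415 MW to N19: 415 each.
    N19: 70+415 = 485 > 70
Round 7 — N19 trips offline.
  N19 sheds 485 MW: no online neighbours, lost.
No further trips.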